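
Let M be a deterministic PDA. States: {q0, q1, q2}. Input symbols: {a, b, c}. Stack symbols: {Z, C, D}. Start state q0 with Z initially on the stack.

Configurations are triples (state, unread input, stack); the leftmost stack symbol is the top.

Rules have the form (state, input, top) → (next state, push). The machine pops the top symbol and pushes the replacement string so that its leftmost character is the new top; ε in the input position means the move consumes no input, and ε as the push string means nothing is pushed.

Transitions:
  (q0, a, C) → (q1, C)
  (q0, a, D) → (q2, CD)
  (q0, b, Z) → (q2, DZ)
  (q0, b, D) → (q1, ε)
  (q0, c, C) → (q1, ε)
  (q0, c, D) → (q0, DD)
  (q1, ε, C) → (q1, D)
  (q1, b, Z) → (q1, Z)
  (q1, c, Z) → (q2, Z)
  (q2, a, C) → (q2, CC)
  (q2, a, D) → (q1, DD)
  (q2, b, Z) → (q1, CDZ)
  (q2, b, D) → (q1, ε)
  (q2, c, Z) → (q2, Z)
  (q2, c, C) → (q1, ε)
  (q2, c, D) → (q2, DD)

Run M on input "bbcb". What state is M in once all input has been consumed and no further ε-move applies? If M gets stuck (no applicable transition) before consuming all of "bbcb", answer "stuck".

(q0, bbcb, Z)
  read b, top Z: go to q2, push DZ → (q2, bcb, DZ)
  read b, top D: go to q1, push ε → (q1, cb, Z)
  read c, top Z: go to q2, push Z → (q2, b, Z)
  read b, top Z: go to q1, push CDZ → (q1, ε, CDZ)
  ε-move, top C: go to q1, push D → (q1, ε, DDZ)
All input consumed; M is in state q1.

q1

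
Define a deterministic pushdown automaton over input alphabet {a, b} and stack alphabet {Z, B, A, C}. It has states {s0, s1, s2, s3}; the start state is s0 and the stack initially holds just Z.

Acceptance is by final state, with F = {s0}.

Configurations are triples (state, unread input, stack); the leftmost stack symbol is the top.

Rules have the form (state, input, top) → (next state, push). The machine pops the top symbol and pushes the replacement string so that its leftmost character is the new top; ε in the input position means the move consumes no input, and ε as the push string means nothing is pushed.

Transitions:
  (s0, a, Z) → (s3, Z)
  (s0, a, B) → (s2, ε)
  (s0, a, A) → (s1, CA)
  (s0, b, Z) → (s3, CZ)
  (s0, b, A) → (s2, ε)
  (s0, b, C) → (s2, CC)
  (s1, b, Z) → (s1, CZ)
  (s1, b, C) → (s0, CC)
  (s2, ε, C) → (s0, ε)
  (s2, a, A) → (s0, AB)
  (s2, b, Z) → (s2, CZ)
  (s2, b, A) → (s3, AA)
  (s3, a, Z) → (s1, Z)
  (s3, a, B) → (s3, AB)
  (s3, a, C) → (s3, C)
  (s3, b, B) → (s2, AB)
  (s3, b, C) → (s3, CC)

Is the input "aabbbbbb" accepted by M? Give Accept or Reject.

Accept

(s0, aabbbbbb, Z)
  read a, top Z: go to s3, push Z → (s3, abbbbbb, Z)
  read a, top Z: go to s1, push Z → (s1, bbbbbb, Z)
  read b, top Z: go to s1, push CZ → (s1, bbbbb, CZ)
  read b, top C: go to s0, push CC → (s0, bbbb, CCZ)
  read b, top C: go to s2, push CC → (s2, bbb, CCCZ)
  ε-move, top C: go to s0, push ε → (s0, bbb, CCZ)
  read b, top C: go to s2, push CC → (s2, bb, CCCZ)
  ε-move, top C: go to s0, push ε → (s0, bb, CCZ)
  read b, top C: go to s2, push CC → (s2, b, CCCZ)
  ε-move, top C: go to s0, push ε → (s0, b, CCZ)
  read b, top C: go to s2, push CC → (s2, ε, CCCZ)
  ε-move, top C: go to s0, push ε → (s0, ε, CCZ)
All input consumed; state s0 ∈ F.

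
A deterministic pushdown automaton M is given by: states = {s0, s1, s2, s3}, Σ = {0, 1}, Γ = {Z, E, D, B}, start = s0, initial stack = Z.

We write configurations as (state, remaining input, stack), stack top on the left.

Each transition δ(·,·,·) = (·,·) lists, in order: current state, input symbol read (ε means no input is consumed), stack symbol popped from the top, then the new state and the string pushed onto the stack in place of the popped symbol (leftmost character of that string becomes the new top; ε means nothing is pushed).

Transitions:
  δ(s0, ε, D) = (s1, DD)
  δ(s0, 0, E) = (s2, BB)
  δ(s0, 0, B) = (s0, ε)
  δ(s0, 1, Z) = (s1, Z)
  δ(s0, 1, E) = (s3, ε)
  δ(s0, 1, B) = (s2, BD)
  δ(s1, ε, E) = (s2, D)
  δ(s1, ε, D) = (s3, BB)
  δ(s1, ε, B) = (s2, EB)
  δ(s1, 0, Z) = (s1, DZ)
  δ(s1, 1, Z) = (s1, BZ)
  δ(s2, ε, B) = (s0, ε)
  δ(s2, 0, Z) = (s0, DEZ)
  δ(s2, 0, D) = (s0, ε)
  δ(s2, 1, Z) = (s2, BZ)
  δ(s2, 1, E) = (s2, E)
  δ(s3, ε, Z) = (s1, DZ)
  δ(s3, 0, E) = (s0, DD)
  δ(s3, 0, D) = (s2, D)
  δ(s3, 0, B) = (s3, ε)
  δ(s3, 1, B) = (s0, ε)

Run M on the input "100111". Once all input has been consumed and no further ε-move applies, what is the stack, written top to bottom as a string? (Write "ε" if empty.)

EBZ

(s0, 100111, Z)
  read 1, top Z: go to s1, push Z → (s1, 00111, Z)
  read 0, top Z: go to s1, push DZ → (s1, 0111, DZ)
  ε-move, top D: go to s3, push BB → (s3, 0111, BBZ)
  read 0, top B: go to s3, push ε → (s3, 111, BZ)
  read 1, top B: go to s0, push ε → (s0, 11, Z)
  read 1, top Z: go to s1, push Z → (s1, 1, Z)
  read 1, top Z: go to s1, push BZ → (s1, ε, BZ)
  ε-move, top B: go to s2, push EB → (s2, ε, EBZ)
All input consumed in state s2 with stack EBZ.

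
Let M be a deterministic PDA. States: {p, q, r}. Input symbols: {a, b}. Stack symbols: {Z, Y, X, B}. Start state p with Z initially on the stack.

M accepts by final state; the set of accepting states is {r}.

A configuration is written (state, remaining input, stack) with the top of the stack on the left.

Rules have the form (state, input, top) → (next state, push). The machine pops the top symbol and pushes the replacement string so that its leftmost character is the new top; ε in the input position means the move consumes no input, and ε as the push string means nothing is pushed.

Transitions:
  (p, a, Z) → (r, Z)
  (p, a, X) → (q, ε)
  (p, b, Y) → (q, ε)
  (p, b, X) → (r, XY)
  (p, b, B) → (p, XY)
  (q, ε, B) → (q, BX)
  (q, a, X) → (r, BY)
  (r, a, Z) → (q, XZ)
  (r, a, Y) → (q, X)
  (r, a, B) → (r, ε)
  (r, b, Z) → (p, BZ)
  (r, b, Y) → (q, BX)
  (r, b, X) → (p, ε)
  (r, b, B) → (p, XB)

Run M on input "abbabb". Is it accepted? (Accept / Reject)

(p, abbabb, Z) ⊢ (r, bbabb, Z) ⊢ (p, babb, BZ) ⊢ (p, abb, XYZ) ⊢ (q, bb, YZ)
No transition applies at (q, bb, YZ); input not fully consumed.

Reject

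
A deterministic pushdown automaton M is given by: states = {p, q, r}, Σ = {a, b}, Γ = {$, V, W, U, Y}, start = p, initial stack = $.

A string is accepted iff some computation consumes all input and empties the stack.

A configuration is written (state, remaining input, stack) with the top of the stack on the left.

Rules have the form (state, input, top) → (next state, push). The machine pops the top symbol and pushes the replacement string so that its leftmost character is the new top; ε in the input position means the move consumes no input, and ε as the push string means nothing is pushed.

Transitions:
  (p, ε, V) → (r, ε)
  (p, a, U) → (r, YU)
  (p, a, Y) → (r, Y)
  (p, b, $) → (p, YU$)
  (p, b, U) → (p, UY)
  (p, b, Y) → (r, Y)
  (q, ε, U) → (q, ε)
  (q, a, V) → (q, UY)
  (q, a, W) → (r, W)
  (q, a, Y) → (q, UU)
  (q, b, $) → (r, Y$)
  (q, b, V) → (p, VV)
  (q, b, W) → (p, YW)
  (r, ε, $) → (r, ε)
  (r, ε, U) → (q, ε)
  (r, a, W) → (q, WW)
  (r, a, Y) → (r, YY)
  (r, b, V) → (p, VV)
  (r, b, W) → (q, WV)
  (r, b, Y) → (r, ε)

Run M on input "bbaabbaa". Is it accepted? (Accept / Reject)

(p, bbaabbaa, $)
  read b, top $: go to p, push YU$ → (p, baabbaa, YU$)
  read b, top Y: go to r, push Y → (r, aabbaa, YU$)
  read a, top Y: go to r, push YY → (r, abbaa, YYU$)
  read a, top Y: go to r, push YY → (r, bbaa, YYYU$)
  read b, top Y: go to r, push ε → (r, baa, YYU$)
  read b, top Y: go to r, push ε → (r, aa, YU$)
  read a, top Y: go to r, push YY → (r, a, YYU$)
  read a, top Y: go to r, push YY → (r, ε, YYYU$)
All input consumed; stack is YYYU$, not empty, and no further ε-move applies.

Reject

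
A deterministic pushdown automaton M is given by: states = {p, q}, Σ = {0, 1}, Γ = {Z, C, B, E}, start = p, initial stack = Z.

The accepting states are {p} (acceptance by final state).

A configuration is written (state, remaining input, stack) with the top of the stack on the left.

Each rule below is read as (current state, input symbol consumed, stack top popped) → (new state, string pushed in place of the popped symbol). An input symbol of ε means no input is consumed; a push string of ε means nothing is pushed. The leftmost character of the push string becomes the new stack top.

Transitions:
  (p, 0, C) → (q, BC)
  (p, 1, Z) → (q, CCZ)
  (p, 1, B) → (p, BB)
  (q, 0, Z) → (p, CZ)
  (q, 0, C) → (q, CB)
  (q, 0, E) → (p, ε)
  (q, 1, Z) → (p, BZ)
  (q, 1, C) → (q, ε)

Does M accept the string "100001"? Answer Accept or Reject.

(p, 100001, Z) ⊢ (q, 00001, CCZ) ⊢ (q, 0001, CBCZ) ⊢ (q, 001, CBBCZ) ⊢ (q, 01, CBBBCZ) ⊢ (q, 1, CBBBBCZ) ⊢ (q, ε, BBBBCZ)
All input consumed; state q ∉ F and no further ε-move applies.

Reject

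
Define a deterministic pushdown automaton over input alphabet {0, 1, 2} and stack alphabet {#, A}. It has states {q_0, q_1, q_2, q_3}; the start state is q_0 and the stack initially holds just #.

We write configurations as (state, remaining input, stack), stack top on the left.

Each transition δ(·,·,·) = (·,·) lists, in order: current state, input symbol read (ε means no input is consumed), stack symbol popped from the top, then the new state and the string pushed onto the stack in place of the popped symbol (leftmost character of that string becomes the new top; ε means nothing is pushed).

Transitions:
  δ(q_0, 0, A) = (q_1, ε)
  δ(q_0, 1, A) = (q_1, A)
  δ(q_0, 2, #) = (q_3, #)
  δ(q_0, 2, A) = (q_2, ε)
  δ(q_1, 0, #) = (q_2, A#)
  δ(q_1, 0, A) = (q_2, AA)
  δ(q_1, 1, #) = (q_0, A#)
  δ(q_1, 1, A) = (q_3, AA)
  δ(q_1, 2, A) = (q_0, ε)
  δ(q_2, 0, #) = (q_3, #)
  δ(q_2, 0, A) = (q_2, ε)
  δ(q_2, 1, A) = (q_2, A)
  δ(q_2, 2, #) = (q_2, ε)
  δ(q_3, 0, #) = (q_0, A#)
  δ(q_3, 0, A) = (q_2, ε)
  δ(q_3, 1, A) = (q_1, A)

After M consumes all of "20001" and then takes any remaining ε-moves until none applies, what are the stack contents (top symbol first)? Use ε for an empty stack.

A#

(q_0, 20001, #)
  read 2, top #: go to q_3, push # → (q_3, 0001, #)
  read 0, top #: go to q_0, push A# → (q_0, 001, A#)
  read 0, top A: go to q_1, push ε → (q_1, 01, #)
  read 0, top #: go to q_2, push A# → (q_2, 1, A#)
  read 1, top A: go to q_2, push A → (q_2, ε, A#)
All input consumed in state q_2 with stack A#.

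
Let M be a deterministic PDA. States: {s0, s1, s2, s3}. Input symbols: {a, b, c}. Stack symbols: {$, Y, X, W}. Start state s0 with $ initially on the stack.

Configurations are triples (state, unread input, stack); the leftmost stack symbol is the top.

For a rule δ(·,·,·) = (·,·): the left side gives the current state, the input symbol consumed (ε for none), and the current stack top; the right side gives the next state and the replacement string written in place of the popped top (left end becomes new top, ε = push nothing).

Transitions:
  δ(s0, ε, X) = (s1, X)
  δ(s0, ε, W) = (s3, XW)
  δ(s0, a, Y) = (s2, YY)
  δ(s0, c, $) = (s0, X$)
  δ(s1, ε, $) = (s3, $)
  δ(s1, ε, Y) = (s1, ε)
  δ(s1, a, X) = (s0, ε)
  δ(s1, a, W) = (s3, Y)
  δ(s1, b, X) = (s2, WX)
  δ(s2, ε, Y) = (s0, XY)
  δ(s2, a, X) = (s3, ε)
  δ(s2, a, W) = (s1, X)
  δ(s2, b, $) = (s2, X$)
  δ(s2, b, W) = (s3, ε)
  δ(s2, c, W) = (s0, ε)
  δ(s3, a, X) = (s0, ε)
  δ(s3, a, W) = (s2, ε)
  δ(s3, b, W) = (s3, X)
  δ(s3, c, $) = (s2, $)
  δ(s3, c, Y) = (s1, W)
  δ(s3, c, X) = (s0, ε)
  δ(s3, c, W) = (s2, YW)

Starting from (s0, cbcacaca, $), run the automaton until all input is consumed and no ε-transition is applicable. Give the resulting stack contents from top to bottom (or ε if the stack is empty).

$

(s0, cbcacaca, $)
  read c, top $: go to s0, push X$ → (s0, bcacaca, X$)
  ε-move, top X: go to s1, push X → (s1, bcacaca, X$)
  read b, top X: go to s2, push WX → (s2, cacaca, WX$)
  read c, top W: go to s0, push ε → (s0, acaca, X$)
  ε-move, top X: go to s1, push X → (s1, acaca, X$)
  read a, top X: go to s0, push ε → (s0, caca, $)
  read c, top $: go to s0, push X$ → (s0, aca, X$)
  ε-move, top X: go to s1, push X → (s1, aca, X$)
  read a, top X: go to s0, push ε → (s0, ca, $)
  read c, top $: go to s0, push X$ → (s0, a, X$)
  ε-move, top X: go to s1, push X → (s1, a, X$)
  read a, top X: go to s0, push ε → (s0, ε, $)
All input consumed in state s0 with stack $.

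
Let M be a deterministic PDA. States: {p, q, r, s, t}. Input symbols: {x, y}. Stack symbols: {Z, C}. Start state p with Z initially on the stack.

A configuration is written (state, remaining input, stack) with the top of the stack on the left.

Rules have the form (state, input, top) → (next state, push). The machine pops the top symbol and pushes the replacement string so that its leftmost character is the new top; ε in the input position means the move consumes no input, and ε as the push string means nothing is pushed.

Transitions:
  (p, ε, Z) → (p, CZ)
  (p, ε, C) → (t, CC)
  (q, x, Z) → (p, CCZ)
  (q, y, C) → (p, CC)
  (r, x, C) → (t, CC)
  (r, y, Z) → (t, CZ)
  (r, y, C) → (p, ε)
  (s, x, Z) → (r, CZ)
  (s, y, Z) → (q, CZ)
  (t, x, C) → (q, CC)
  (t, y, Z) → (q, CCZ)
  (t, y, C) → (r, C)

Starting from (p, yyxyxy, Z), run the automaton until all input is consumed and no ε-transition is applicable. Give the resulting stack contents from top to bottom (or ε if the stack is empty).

(p, yyxyxy, Z) ⊢ (p, yyxyxy, CZ) ⊢ (t, yyxyxy, CCZ) ⊢ (r, yxyxy, CCZ) ⊢ (p, xyxy, CZ) ⊢ (t, xyxy, CCZ) ⊢ (q, yxy, CCCZ) ⊢ (p, xy, CCCCZ) ⊢ (t, xy, CCCCCZ) ⊢ (q, y, CCCCCCZ) ⊢ (p, ε, CCCCCCCZ) ⊢ (t, ε, CCCCCCCCZ)
All input consumed in state t with stack CCCCCCCCZ.

CCCCCCCCZ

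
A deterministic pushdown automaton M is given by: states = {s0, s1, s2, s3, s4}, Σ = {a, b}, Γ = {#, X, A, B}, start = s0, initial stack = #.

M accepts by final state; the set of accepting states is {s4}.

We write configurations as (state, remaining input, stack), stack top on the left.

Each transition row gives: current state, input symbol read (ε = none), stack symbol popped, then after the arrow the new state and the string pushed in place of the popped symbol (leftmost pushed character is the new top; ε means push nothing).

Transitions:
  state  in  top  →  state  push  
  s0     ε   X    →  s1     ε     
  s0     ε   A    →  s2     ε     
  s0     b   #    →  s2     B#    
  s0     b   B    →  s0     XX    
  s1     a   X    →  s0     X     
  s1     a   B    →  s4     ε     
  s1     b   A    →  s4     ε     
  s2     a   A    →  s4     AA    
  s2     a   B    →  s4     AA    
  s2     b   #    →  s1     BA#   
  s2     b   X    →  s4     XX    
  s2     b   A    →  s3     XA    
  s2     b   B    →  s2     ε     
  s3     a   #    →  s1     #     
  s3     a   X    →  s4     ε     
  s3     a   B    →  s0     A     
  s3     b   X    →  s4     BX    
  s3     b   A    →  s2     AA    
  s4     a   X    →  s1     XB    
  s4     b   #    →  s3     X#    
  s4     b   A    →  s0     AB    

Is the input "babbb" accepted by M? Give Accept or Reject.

(s0, babbb, #)
  read b, top #: go to s2, push B# → (s2, abbb, B#)
  read a, top B: go to s4, push AA → (s4, bbb, AA#)
  read b, top A: go to s0, push AB → (s0, bb, ABA#)
  ε-move, top A: go to s2, push ε → (s2, bb, BA#)
  read b, top B: go to s2, push ε → (s2, b, A#)
  read b, top A: go to s3, push XA → (s3, ε, XA#)
All input consumed; state s3 ∉ F and no further ε-move applies.

Reject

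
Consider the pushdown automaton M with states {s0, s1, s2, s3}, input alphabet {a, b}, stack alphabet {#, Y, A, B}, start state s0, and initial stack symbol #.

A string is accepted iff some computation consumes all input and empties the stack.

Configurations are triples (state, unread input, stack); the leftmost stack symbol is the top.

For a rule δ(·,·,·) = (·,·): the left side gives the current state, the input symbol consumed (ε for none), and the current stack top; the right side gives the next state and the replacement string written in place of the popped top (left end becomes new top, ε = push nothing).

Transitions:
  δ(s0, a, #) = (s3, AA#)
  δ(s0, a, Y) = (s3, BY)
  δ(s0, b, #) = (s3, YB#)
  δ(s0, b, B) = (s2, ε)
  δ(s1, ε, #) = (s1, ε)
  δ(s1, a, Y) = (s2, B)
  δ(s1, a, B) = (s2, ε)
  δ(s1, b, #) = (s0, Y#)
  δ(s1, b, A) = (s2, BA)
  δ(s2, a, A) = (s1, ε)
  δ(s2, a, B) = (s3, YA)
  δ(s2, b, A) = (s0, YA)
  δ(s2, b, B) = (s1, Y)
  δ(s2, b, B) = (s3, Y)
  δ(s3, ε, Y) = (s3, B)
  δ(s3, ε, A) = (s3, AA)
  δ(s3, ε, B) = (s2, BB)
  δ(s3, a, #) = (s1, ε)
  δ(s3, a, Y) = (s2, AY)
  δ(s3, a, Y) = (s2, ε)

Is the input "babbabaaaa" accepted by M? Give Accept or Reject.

One accepting computation: (s0, babbabaaaa, #) ⊢ (s3, abbabaaaa, YB#) ⊢ (s2, bbabaaaa, B#) ⊢ (s3, babaaaa, Y#) ⊢ (s3, babaaaa, B#) ⊢ (s2, babaaaa, BB#) ⊢ (s1, abaaaa, YB#) ⊢ (s2, baaaa, BB#) ⊢ (s3, aaaa, YB#) ⊢ (s2, aaa, B#) ⊢ (s3, aa, YA#) ⊢ (s2, a, A#) ⊢ (s1, ε, #) ⊢ (s1, ε, ε)
All input consumed and the stack is empty.

Accept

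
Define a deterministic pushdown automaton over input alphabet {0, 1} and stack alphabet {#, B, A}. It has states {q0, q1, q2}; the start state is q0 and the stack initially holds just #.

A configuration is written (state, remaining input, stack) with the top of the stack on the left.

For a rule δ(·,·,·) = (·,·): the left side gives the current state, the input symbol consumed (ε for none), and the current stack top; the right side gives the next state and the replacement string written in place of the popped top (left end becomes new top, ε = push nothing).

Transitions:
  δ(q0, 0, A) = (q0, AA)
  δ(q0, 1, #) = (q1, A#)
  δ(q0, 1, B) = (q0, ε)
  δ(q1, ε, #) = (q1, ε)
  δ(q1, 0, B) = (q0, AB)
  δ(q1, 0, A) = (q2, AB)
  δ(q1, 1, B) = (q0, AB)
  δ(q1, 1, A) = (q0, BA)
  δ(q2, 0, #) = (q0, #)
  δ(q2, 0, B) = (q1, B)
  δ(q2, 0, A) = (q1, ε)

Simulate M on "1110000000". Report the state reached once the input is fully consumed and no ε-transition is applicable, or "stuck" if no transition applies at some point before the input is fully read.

(q0, 1110000000, #) ⊢ (q1, 110000000, A#) ⊢ (q0, 10000000, BA#) ⊢ (q0, 0000000, A#) ⊢ (q0, 000000, AA#) ⊢ (q0, 00000, AAA#) ⊢ (q0, 0000, AAAA#) ⊢ (q0, 000, AAAAA#) ⊢ (q0, 00, AAAAAA#) ⊢ (q0, 0, AAAAAAA#) ⊢ (q0, ε, AAAAAAAA#)
All input consumed; M is in state q0.

q0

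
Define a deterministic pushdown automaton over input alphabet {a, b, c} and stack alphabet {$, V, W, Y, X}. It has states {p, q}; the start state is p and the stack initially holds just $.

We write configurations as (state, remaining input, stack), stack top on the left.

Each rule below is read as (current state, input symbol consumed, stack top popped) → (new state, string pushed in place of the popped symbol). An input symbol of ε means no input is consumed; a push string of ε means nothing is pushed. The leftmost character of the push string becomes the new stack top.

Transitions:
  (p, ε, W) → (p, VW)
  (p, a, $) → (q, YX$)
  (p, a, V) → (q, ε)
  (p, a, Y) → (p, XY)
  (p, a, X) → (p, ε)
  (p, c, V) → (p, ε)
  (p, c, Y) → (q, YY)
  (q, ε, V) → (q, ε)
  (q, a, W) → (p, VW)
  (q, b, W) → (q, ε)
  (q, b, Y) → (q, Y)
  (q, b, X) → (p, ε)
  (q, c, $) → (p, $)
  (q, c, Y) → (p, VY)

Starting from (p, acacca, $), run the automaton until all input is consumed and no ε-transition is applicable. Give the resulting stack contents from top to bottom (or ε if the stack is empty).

(p, acacca, $)
  read a, top $: go to q, push YX$ → (q, cacca, YX$)
  read c, top Y: go to p, push VY → (p, acca, VYX$)
  read a, top V: go to q, push ε → (q, cca, YX$)
  read c, top Y: go to p, push VY → (p, ca, VYX$)
  read c, top V: go to p, push ε → (p, a, YX$)
  read a, top Y: go to p, push XY → (p, ε, XYX$)
All input consumed in state p with stack XYX$.

XYX$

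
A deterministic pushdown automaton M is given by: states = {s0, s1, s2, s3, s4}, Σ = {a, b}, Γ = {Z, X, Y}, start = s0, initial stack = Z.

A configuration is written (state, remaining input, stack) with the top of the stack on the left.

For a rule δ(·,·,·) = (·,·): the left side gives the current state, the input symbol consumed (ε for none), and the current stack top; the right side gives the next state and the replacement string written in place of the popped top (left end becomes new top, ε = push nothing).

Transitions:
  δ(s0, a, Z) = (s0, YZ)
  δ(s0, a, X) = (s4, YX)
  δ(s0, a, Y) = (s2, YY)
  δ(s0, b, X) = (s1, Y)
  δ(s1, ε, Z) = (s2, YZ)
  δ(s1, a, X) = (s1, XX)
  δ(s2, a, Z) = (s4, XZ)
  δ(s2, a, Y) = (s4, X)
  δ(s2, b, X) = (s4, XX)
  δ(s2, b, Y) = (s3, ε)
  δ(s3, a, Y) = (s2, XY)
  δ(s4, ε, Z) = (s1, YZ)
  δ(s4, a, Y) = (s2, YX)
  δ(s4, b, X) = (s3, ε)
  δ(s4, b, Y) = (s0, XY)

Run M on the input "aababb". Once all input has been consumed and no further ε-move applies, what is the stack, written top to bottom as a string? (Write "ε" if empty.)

XYZ

(s0, aababb, Z)
  read a, top Z: go to s0, push YZ → (s0, ababb, YZ)
  read a, top Y: go to s2, push YY → (s2, babb, YYZ)
  read b, top Y: go to s3, push ε → (s3, abb, YZ)
  read a, top Y: go to s2, push XY → (s2, bb, XYZ)
  read b, top X: go to s4, push XX → (s4, b, XXYZ)
  read b, top X: go to s3, push ε → (s3, ε, XYZ)
All input consumed in state s3 with stack XYZ.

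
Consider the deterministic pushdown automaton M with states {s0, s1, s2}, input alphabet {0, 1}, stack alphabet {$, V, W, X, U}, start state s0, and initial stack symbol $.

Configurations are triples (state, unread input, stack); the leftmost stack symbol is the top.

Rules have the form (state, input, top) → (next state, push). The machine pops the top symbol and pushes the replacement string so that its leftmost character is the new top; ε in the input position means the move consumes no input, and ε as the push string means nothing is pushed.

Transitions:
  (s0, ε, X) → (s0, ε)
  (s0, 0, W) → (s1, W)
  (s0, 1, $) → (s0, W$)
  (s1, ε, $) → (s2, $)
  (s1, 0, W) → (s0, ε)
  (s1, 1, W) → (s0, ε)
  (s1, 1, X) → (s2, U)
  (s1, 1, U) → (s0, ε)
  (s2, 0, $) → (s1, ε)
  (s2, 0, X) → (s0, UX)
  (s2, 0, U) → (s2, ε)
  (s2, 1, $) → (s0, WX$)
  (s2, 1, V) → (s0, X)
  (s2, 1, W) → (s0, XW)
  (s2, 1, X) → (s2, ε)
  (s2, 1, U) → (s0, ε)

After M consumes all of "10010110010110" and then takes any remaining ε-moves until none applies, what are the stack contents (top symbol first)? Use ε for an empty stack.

W$

(s0, 10010110010110, $) ⊢ (s0, 0010110010110, W$) ⊢ (s1, 010110010110, W$) ⊢ (s0, 10110010110, $) ⊢ (s0, 0110010110, W$) ⊢ (s1, 110010110, W$) ⊢ (s0, 10010110, $) ⊢ (s0, 0010110, W$) ⊢ (s1, 010110, W$) ⊢ (s0, 10110, $) ⊢ (s0, 0110, W$) ⊢ (s1, 110, W$) ⊢ (s0, 10, $) ⊢ (s0, 0, W$) ⊢ (s1, ε, W$)
All input consumed in state s1 with stack W$.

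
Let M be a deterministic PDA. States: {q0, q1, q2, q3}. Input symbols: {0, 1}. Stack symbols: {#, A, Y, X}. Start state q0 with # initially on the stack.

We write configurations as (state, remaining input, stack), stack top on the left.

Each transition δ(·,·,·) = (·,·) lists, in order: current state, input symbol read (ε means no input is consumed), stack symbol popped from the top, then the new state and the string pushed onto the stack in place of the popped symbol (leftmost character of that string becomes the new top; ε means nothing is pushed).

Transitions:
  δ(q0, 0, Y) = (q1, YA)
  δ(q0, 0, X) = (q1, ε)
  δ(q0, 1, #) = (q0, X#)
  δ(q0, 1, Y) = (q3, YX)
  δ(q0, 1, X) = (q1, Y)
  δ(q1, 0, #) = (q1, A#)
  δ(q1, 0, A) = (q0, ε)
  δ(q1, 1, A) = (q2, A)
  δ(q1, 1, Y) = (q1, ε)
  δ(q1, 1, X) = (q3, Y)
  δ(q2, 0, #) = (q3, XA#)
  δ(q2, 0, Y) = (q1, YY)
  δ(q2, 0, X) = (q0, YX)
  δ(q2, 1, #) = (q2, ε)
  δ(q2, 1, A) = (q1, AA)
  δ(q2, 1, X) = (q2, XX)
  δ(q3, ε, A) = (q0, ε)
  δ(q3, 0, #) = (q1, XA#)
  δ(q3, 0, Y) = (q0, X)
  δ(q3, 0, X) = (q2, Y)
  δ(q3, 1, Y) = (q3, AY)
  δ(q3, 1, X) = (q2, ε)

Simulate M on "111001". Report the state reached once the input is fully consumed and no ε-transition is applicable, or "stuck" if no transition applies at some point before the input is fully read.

(q0, 111001, #) ⊢ (q0, 11001, X#) ⊢ (q1, 1001, Y#) ⊢ (q1, 001, #) ⊢ (q1, 01, A#) ⊢ (q0, 1, #) ⊢ (q0, ε, X#)
All input consumed; M is in state q0.

q0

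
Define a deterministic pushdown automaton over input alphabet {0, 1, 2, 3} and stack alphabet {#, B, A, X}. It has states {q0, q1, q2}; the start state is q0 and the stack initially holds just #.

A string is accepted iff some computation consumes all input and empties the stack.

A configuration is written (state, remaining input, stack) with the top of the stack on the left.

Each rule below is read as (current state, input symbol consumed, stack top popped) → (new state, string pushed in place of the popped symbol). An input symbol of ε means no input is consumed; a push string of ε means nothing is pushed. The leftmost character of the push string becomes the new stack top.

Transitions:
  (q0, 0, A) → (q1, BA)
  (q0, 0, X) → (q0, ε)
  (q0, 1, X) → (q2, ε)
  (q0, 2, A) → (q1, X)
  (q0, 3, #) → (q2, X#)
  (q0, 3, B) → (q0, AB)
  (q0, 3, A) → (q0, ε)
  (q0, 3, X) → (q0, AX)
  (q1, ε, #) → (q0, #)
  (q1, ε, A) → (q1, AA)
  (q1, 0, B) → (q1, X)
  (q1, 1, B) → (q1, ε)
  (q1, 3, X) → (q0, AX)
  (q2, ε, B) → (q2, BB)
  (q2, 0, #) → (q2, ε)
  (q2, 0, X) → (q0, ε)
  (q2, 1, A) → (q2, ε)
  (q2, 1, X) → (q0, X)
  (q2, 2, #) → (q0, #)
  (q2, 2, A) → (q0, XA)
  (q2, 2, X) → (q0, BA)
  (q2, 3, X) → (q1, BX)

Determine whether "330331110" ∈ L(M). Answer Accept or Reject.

Accept

(q0, 330331110, #) ⊢ (q2, 30331110, X#) ⊢ (q1, 0331110, BX#) ⊢ (q1, 331110, XX#) ⊢ (q0, 31110, AXX#) ⊢ (q0, 1110, XX#) ⊢ (q2, 110, X#) ⊢ (q0, 10, X#) ⊢ (q2, 0, #) ⊢ (q2, ε, ε)
All input consumed and the stack is empty.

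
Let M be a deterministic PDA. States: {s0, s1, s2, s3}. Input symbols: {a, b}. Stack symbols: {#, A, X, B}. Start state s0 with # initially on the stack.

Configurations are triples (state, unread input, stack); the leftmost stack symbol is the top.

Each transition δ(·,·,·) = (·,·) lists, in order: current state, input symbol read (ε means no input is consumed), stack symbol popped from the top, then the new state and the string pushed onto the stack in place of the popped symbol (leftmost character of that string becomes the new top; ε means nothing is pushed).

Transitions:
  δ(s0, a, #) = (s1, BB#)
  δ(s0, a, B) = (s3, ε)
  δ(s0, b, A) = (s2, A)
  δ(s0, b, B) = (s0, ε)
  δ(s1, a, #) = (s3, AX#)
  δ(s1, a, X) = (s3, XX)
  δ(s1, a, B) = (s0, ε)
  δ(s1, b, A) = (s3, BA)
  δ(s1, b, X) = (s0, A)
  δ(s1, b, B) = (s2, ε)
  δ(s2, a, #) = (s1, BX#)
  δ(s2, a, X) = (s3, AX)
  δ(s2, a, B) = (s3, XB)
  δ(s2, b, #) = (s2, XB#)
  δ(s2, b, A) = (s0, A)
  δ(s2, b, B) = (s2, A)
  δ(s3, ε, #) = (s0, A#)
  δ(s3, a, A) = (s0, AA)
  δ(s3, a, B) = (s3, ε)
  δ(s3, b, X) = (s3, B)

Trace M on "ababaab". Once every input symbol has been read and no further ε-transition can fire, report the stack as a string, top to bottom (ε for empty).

A#

(s0, ababaab, #) ⊢ (s1, babaab, BB#) ⊢ (s2, abaab, B#) ⊢ (s3, baab, XB#) ⊢ (s3, aab, BB#) ⊢ (s3, ab, B#) ⊢ (s3, b, #) ⊢ (s0, b, A#) ⊢ (s2, ε, A#)
All input consumed in state s2 with stack A#.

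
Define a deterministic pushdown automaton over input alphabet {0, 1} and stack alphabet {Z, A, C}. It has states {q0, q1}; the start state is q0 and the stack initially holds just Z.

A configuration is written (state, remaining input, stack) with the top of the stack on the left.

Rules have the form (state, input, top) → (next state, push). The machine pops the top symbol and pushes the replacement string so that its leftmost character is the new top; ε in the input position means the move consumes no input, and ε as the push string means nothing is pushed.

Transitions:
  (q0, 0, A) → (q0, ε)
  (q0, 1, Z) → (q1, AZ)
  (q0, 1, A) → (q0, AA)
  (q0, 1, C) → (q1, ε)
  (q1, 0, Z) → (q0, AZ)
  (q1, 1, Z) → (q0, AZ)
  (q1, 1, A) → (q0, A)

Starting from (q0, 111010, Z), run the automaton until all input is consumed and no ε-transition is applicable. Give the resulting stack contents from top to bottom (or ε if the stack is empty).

AZ

(q0, 111010, Z)
  read 1, top Z: go to q1, push AZ → (q1, 11010, AZ)
  read 1, top A: go to q0, push A → (q0, 1010, AZ)
  read 1, top A: go to q0, push AA → (q0, 010, AAZ)
  read 0, top A: go to q0, push ε → (q0, 10, AZ)
  read 1, top A: go to q0, push AA → (q0, 0, AAZ)
  read 0, top A: go to q0, push ε → (q0, ε, AZ)
All input consumed in state q0 with stack AZ.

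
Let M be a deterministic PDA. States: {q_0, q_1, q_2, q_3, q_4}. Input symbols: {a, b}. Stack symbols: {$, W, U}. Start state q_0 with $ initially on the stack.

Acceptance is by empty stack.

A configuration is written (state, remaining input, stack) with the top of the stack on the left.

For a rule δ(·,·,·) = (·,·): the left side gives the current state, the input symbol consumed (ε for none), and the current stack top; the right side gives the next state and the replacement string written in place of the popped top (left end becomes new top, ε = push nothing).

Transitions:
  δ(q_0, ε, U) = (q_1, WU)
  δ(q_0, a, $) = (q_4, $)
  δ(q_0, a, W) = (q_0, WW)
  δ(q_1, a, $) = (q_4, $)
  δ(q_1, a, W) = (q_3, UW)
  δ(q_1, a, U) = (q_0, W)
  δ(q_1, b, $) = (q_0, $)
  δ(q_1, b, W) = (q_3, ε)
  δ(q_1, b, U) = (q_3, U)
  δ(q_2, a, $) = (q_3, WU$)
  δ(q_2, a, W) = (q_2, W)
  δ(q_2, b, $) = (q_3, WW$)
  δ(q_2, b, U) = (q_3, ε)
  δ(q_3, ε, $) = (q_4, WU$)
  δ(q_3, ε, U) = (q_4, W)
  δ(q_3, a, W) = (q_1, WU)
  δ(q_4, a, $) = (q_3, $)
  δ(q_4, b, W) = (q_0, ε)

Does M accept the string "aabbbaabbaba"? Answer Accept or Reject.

Reject

(q_0, aabbbaabbaba, $)
  read a, top $: go to q_4, push $ → (q_4, abbbaabbaba, $)
  read a, top $: go to q_3, push $ → (q_3, bbbaabbaba, $)
  ε-move, top $: go to q_4, push WU$ → (q_4, bbbaabbaba, WU$)
  read b, top W: go to q_0, push ε → (q_0, bbaabbaba, U$)
  ε-move, top U: go to q_1, push WU → (q_1, bbaabbaba, WU$)
  read b, top W: go to q_3, push ε → (q_3, baabbaba, U$)
  ε-move, top U: go to q_4, push W → (q_4, baabbaba, W$)
  read b, top W: go to q_0, push ε → (q_0, aabbaba, $)
  read a, top $: go to q_4, push $ → (q_4, abbaba, $)
  read a, top $: go to q_3, push $ → (q_3, bbaba, $)
  ε-move, top $: go to q_4, push WU$ → (q_4, bbaba, WU$)
  read b, top W: go to q_0, push ε → (q_0, baba, U$)
  ε-move, top U: go to q_1, push WU → (q_1, baba, WU$)
  read b, top W: go to q_3, push ε → (q_3, aba, U$)
  ε-move, top U: go to q_4, push W → (q_4, aba, W$)
No transition applies at (q_4, aba, W$); input not fully consumed.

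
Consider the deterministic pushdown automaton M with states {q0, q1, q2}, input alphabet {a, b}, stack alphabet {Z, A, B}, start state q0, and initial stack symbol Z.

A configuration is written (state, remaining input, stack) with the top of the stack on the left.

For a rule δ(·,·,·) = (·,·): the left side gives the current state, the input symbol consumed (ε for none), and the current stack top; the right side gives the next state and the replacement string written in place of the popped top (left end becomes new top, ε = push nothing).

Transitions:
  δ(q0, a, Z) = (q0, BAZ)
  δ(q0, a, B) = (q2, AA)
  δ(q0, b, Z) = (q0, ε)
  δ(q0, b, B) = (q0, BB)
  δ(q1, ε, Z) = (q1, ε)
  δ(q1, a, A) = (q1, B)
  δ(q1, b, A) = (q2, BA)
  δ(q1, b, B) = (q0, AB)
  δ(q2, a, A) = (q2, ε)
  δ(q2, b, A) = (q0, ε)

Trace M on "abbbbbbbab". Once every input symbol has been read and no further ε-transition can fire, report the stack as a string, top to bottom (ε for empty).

(q0, abbbbbbbab, Z)
  read a, top Z: go to q0, push BAZ → (q0, bbbbbbbab, BAZ)
  read b, top B: go to q0, push BB → (q0, bbbbbbab, BBAZ)
  read b, top B: go to q0, push BB → (q0, bbbbbab, BBBAZ)
  read b, top B: go to q0, push BB → (q0, bbbbab, BBBBAZ)
  read b, top B: go to q0, push BB → (q0, bbbab, BBBBBAZ)
  read b, top B: go to q0, push BB → (q0, bbab, BBBBBBAZ)
  read b, top B: go to q0, push BB → (q0, bab, BBBBBBBAZ)
  read b, top B: go to q0, push BB → (q0, ab, BBBBBBBBAZ)
  read a, top B: go to q2, push AA → (q2, b, AABBBBBBBAZ)
  read b, top A: go to q0, push ε → (q0, ε, ABBBBBBBAZ)
All input consumed in state q0 with stack ABBBBBBBAZ.

ABBBBBBBAZ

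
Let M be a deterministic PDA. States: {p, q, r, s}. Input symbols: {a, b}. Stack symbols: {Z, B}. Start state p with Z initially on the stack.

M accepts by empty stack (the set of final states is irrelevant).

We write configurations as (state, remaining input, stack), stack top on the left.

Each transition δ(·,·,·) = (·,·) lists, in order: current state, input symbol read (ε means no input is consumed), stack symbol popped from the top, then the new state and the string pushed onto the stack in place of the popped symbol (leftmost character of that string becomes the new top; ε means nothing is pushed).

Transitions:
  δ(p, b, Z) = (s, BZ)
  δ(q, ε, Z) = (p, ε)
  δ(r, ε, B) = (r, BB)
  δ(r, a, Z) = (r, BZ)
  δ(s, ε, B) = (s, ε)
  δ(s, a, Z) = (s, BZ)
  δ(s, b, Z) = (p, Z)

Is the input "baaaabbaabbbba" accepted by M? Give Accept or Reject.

Reject

(p, baaaabbaabbbba, Z)
  read b, top Z: go to s, push BZ → (s, aaaabbaabbbba, BZ)
  ε-move, top B: go to s, push ε → (s, aaaabbaabbbba, Z)
  read a, top Z: go to s, push BZ → (s, aaabbaabbbba, BZ)
  ε-move, top B: go to s, push ε → (s, aaabbaabbbba, Z)
  read a, top Z: go to s, push BZ → (s, aabbaabbbba, BZ)
  ε-move, top B: go to s, push ε → (s, aabbaabbbba, Z)
  read a, top Z: go to s, push BZ → (s, abbaabbbba, BZ)
  ε-move, top B: go to s, push ε → (s, abbaabbbba, Z)
  read a, top Z: go to s, push BZ → (s, bbaabbbba, BZ)
  ε-move, top B: go to s, push ε → (s, bbaabbbba, Z)
  read b, top Z: go to p, push Z → (p, baabbbba, Z)
  read b, top Z: go to s, push BZ → (s, aabbbba, BZ)
  ε-move, top B: go to s, push ε → (s, aabbbba, Z)
  read a, top Z: go to s, push BZ → (s, abbbba, BZ)
  ε-move, top B: go to s, push ε → (s, abbbba, Z)
  read a, top Z: go to s, push BZ → (s, bbbba, BZ)
  ε-move, top B: go to s, push ε → (s, bbbba, Z)
  read b, top Z: go to p, push Z → (p, bbba, Z)
  read b, top Z: go to s, push BZ → (s, bba, BZ)
  ε-move, top B: go to s, push ε → (s, bba, Z)
  read b, top Z: go to p, push Z → (p, ba, Z)
  read b, top Z: go to s, push BZ → (s, a, BZ)
  ε-move, top B: go to s, push ε → (s, a, Z)
  read a, top Z: go to s, push BZ → (s, ε, BZ)
  ε-move, top B: go to s, push ε → (s, ε, Z)
All input consumed; stack is Z, not empty, and no further ε-move applies.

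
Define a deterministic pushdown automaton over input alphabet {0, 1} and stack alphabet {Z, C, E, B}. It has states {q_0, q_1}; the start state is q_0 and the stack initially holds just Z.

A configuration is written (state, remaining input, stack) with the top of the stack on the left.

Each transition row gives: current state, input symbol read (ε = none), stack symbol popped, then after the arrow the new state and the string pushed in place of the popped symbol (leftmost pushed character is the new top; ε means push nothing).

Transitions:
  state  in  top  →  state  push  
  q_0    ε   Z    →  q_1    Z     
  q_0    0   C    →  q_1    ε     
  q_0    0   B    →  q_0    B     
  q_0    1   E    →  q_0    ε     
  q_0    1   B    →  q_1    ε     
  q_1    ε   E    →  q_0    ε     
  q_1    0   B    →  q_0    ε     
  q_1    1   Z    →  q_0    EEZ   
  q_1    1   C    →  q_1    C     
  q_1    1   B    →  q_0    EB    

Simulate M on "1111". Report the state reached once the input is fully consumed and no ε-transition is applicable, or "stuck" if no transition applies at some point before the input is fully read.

q_0

(q_0, 1111, Z) ⊢ (q_1, 1111, Z) ⊢ (q_0, 111, EEZ) ⊢ (q_0, 11, EZ) ⊢ (q_0, 1, Z) ⊢ (q_1, 1, Z) ⊢ (q_0, ε, EEZ)
All input consumed; M is in state q_0.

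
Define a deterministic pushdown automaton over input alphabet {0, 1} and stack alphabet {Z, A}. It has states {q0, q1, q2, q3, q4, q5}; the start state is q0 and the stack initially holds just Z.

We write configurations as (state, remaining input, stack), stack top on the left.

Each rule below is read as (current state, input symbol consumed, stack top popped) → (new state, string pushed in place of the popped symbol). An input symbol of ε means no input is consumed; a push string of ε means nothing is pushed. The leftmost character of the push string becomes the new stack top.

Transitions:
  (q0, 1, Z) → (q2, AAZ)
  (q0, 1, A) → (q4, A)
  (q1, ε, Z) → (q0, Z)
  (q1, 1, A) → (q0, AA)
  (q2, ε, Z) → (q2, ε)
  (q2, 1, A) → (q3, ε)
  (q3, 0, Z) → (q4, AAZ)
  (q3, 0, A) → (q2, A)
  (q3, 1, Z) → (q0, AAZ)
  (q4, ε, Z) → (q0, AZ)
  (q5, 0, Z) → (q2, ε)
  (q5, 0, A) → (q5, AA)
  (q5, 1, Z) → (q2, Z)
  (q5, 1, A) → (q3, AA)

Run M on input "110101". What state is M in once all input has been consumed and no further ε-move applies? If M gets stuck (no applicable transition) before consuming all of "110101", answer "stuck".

stuck

(q0, 110101, Z) ⊢ (q2, 10101, AAZ) ⊢ (q3, 0101, AZ) ⊢ (q2, 101, AZ) ⊢ (q3, 01, Z) ⊢ (q4, 1, AAZ)
No transition for (q4, 1, top A); M blocks with input 1 remaining.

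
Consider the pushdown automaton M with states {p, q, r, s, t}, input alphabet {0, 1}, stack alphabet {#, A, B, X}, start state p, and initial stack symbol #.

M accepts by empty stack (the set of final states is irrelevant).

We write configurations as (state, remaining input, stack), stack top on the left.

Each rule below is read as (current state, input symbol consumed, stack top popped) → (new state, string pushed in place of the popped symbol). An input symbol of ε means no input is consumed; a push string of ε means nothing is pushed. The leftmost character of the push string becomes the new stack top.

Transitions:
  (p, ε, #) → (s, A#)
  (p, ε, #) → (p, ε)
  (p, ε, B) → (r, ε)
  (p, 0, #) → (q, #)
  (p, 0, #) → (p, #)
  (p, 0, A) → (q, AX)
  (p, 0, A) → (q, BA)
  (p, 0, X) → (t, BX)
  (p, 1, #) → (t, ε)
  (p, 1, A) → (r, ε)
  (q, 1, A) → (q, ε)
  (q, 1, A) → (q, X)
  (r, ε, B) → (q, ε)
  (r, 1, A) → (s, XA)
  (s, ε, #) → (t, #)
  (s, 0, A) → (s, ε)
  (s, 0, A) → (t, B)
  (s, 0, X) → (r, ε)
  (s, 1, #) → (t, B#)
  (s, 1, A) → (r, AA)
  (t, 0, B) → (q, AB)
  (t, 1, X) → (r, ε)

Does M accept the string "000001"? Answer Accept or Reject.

Accept

One accepting computation: (p, 000001, #) ⊢ (p, 00001, #) ⊢ (p, 0001, #) ⊢ (p, 001, #) ⊢ (p, 01, #) ⊢ (p, 1, #) ⊢ (t, ε, ε)
All input consumed and the stack is empty.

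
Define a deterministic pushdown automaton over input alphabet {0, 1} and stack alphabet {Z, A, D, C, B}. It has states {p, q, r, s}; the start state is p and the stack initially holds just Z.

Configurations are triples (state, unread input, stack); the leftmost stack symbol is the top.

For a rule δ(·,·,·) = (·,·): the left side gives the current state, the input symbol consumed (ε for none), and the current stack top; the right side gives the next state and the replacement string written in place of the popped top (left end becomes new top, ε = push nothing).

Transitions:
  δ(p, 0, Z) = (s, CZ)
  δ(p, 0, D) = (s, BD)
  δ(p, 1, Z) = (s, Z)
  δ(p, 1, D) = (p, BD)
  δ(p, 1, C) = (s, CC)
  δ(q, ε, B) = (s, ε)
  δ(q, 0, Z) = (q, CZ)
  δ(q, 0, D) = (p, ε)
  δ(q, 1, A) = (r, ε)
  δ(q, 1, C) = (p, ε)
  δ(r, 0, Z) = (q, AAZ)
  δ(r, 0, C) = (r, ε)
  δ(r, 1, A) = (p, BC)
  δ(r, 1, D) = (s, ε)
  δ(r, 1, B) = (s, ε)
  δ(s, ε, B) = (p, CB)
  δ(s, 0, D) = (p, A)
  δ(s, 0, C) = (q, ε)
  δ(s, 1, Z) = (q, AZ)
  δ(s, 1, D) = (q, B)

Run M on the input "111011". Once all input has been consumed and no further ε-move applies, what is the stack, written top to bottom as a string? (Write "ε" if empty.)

BCZ

(p, 111011, Z) ⊢ (s, 11011, Z) ⊢ (q, 1011, AZ) ⊢ (r, 011, Z) ⊢ (q, 11, AAZ) ⊢ (r, 1, AZ) ⊢ (p, ε, BCZ)
All input consumed in state p with stack BCZ.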